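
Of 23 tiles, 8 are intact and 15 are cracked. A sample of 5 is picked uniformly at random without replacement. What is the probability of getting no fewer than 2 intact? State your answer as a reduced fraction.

Total selections: C(23,5) = 33649.
Count the complement (fewer than 2 intact): C(8,0)·C(15,5) + C(8,1)·C(15,4) = 3003 + 10920 = 13923.
Probability = 1 − 13923/33649 = 19726/33649 = 2818/4807.

2818/4807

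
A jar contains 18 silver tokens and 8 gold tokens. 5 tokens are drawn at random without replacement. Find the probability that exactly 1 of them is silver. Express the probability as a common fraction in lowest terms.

The sample space is all 5-subsets of the 26: C(26,5) = 65780.
Selections with exactly 1 silver: choose 1 of the 18 silver and 4 of the 8 gold, C(18,1)·C(8,4) = 18·70 = 1260.
Probability = 1260/65780 = 63/3289.

63/3289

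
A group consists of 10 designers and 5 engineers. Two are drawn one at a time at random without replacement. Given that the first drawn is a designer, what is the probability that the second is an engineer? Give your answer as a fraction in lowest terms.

After removing one designer, 14 remain: 9 designers and 5 engineers.
So the probability the next is an engineer is 5/14.

5/14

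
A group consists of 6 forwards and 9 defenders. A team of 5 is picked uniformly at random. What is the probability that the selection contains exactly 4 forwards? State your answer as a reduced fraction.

Total number of selections: C(15,5) = 3003.
Selections with exactly 4 forwards: choose 4 of the 6 forwards and 1 of the 9 defenders, C(6,4)·C(9,1) = 15·9 = 135.
Probability = 135/3003 = 45/1001.

45/1001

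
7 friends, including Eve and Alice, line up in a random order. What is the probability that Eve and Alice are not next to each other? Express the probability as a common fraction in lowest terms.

There are 7! = 5040 arrangements.
Arrangements with Eve and Alice adjacent: 2·6! = 1440.
So not adjacent: 5040 − 1440 = 3600, probability 3600/5040 = 5/7.

5/7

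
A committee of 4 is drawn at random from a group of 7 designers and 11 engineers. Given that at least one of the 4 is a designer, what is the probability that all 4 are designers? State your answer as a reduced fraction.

1/78

Work in counts. Selections with at least one designer: C(18,4) − C(11,4) = 3060 − 330 = 2730.
Of those, selections where all 4 are designers: C(7,4) = 35.
Conditional probability = 35/2730 = 1/78.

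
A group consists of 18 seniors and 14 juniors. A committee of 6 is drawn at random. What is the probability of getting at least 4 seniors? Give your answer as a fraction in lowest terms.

Total selections: C(32,6) = 906192.
Favorable selections (at least 4 seniors): C(18,4)·C(14,2) + C(18,5)·C(14,1) + C(18,6)·C(14,0) = 278460 + 119952 + 18564 = 416976.
Probability = 416976/906192 = 1241/2697.

1241/2697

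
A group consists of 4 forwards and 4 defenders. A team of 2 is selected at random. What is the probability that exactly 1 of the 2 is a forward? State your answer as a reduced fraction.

4/7

The sample space is all 2-subsets of the 8: C(8,2) = 28.
Selections with exactly 1 forward: choose 1 of the 4 forwards and 1 of the 4 defenders, C(4,1)·C(4,1) = 4·4 = 16.
Probability = 16/28 = 4/7.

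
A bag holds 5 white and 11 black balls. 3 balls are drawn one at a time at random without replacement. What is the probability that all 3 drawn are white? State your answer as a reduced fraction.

Multiply the conditional probabilities at each draw: 5/16 · 4/15 · 3/14 = 60/3360 = 1/56.

1/56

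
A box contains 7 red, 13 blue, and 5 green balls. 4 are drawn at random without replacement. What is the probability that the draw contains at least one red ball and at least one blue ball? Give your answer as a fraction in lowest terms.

182/253

There are C(25,4) = 12650 possible draws.
By inclusion-exclusion on the complements, draws missing all red or all blue: C(18,4) + C(12,4) − C(5,4) = 3060 + 495 − 5 = 3550.
So draws with at least one of each: 12650 − 3550 = 9100, probability 9100/12650 = 182/253.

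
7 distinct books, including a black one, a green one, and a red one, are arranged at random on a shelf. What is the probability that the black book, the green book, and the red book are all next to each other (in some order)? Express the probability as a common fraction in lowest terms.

1/7

There are 7! = 5040 arrangements.
Treat the three as one block: 5! placements × 3! orders within the block = 120·6 = 720.
Probability = 720/5040 = 1/7.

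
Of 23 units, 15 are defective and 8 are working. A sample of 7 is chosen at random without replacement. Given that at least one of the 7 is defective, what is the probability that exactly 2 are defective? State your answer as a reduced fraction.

Work in counts. Selections with at least one defective: C(23,7) − C(8,7) = 245157 − 8 = 245149.
Of those, selections where exactly 2 are defective: C(15,2)·C(8,5) = 105·56 = 5880.
Conditional probability = 5880/245149.

5880/245149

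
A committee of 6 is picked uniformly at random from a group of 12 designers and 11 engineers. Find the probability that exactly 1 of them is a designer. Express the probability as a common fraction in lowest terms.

There are C(23,6) = 100947 ways to choose 6 from 23.
Selections with exactly 1 designer: choose 1 of the 12 designers and 5 of the 11 engineers, C(12,1)·C(11,5) = 12·462 = 5544.
Probability = 5544/100947 = 24/437.

24/437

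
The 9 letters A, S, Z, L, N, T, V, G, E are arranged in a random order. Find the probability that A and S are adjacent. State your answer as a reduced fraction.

2/9

There are 9! = 362880 arrangements.
Treat A and S as a block: 8! arrangements of the blocks × 2 orders within the block = 2·40320 = 80640.
Probability = 80640/362880 = 2/9.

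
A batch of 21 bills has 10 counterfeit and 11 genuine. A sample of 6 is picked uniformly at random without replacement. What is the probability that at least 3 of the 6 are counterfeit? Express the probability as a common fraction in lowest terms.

2861/4522

Total selections: C(21,6) = 54264.
Favorable selections (at least 3 counterfeit): C(10,3)·C(11,3) + C(10,4)·C(11,2) + C(10,5)·C(11,1) + C(10,6)·C(11,0) = 19800 + 11550 + 2772 + 210 = 34332.
Probability = 34332/54264 = 2861/4522.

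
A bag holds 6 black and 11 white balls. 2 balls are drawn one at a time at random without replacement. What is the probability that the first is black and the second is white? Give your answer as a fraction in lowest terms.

Multiply the conditional probabilities at each draw: 6/17 · 11/16 = 66/272 = 33/136.

33/136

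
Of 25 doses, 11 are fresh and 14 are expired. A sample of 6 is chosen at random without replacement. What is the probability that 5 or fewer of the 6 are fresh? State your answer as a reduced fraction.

1147/1150

Total selections: C(25,6) = 177100.
The complement is exactly 6 fresh: C(11,6)·C(14,0) = 462.
Probability = 1 − 462/177100 = 176638/177100 = 1147/1150.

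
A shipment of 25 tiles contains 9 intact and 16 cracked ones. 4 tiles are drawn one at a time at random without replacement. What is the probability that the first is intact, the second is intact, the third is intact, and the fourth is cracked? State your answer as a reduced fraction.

Multiply the conditional probabilities at each draw: 9/25 · 8/24 · 7/23 · 16/22 = 8064/303600 = 168/6325.

168/6325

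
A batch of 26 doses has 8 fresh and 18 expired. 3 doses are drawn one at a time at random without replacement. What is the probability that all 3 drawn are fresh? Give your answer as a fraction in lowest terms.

7/325

Multiply the conditional probabilities at each draw: 8/26 · 7/25 · 6/24 = 336/15600 = 7/325.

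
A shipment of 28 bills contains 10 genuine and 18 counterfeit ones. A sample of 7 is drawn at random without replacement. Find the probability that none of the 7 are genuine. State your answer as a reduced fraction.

There are C(28,7) = 1184040 possible selections.
Selections with no genuine (all counterfeit): C(18,7) = 31824.
Probability = 31824/1184040 = 34/1265.

34/1265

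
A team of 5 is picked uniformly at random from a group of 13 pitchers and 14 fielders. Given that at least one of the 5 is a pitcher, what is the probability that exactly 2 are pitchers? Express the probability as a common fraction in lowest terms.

273/757

Work in counts. Selections with at least one pitcher: C(27,5) − C(14,5) = 80730 − 2002 = 78728.
Of those, selections where exactly 2 are pitchers: C(13,2)·C(14,3) = 78·364 = 28392.
Conditional probability = 28392/78728 = 273/757.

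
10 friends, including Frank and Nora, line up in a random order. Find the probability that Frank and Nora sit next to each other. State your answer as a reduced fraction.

There are 10! = 3628800 arrangements.
Treat Frank and Nora as a block: 9! arrangements of the blocks × 2 orders within the block = 2·362880 = 725760.
Probability = 725760/3628800 = 1/5.

1/5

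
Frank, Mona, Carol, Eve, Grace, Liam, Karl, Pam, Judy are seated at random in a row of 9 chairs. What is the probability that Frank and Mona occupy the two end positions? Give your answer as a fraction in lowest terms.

1/36

There are 9! = 362880 arrangements.
Place Frank and Mona at the ends in 2 ways, arrange the remaining 7 in 7! = 5040 ways: 2·5040 = 10080.
Probability = 10080/362880 = 1/36.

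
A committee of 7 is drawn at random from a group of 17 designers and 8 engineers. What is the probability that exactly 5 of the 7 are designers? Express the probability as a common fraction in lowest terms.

There are C(25,7) = 480700 ways to choose 7 from 25.
Selections with exactly 5 designers: choose 5 of the 17 designers and 2 of the 8 engineers, C(17,5)·C(8,2) = 6188·28 = 173264.
Probability = 173264/480700 = 43316/120175.

43316/120175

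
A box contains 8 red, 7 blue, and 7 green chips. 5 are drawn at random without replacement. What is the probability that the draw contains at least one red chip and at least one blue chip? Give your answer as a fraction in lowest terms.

There are C(22,5) = 26334 possible draws.
By inclusion-exclusion on the complements, draws missing all red or all blue: C(14,5) + C(15,5) − C(7,5) = 2002 + 3003 − 21 = 4984.
So draws with at least one of each: 26334 − 4984 = 21350, probability 21350/26334 = 1525/1881.

1525/1881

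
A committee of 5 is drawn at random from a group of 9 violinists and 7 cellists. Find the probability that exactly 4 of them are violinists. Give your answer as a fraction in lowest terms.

The sample space is all 5-subsets of the 16: C(16,5) = 4368.
Selections with exactly 4 violinists: choose 4 of the 9 violinists and 1 of the 7 cellists, C(9,4)·C(7,1) = 126·7 = 882.
Probability = 882/4368 = 21/104.

21/104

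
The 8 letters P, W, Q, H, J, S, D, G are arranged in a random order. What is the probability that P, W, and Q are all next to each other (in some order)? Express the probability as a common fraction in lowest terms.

There are 8! = 40320 arrangements.
Treat the three as one block: 6! placements × 3! orders within the block = 720·6 = 4320.
Probability = 4320/40320 = 3/28.

3/28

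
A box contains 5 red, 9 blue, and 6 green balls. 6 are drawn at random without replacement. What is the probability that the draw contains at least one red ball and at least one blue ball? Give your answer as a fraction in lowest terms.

5549/6460

There are C(20,6) = 38760 possible draws.
By inclusion-exclusion on the complements, draws missing all red or all blue: C(15,6) + C(11,6) − C(6,6) = 5005 + 462 − 1 = 5466.
So draws with at least one of each: 38760 − 5466 = 33294, probability 33294/38760 = 5549/6460.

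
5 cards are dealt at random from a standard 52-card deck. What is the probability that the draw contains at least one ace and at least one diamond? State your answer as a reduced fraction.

229297/866320

There are C(52,5) = 2598960 possible draws.
By inclusion-exclusion on the complements, draws missing all aces or all diamonds: C(48,5) + C(39,5) − C(36,5) = 1712304 + 575757 − 376992 = 1911069.
So draws with at least one of each: 2598960 − 1911069 = 687891, probability 687891/2598960 = 229297/866320.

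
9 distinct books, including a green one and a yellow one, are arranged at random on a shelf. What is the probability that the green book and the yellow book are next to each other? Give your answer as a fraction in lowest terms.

2/9

There are 9! = 362880 arrangements.
Treat the green book and the yellow book as a block: 8! arrangements of the blocks × 2 orders within the block = 2·40320 = 80640.
Probability = 80640/362880 = 2/9.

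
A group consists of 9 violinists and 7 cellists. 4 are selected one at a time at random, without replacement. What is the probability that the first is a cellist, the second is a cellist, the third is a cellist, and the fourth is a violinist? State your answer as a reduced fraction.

9/208

Multiply the conditional probabilities at each draw: 7/16 · 6/15 · 5/14 · 9/13 = 1890/43680 = 9/208.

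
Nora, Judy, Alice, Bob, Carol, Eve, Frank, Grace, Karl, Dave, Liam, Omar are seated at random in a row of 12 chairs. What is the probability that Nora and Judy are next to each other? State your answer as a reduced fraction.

There are 12! = 479001600 arrangements.
Treat Nora and Judy as a block: 11! arrangements of the blocks × 2 orders within the block = 2·39916800 = 79833600.
Probability = 79833600/479001600 = 1/6.

1/6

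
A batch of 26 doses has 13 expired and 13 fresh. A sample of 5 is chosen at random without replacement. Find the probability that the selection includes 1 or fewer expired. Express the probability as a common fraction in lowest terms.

There are C(26,5) = 65780 ways to choose the 5.
Favorable selections (1 or fewer expired): C(13,0)·C(13,5) + C(13,1)·C(13,4) = 1287 + 9295 = 10582.
Probability = 10582/65780 = 37/230.

37/230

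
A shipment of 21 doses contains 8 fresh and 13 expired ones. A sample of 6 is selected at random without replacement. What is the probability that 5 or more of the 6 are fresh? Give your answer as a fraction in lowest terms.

9/646

There are C(21,6) = 54264 ways to choose the 6.
Favorable selections (5 or more fresh): C(8,5)·C(13,1) + C(8,6)·C(13,0) = 728 + 28 = 756.
Probability = 756/54264 = 9/646.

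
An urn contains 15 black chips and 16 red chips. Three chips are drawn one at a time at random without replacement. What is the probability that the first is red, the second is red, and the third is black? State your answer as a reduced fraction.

Multiply the conditional probabilities at each draw: 16/31 · 15/30 · 15/29 = 3600/26970 = 120/899.

120/899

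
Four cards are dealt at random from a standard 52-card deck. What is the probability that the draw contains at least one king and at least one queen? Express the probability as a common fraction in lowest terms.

There are C(52,4) = 270725 possible draws.
By inclusion-exclusion on the complements, draws missing all kings or all queens: C(48,4) + C(48,4) − C(44,4) = 194580 + 194580 − 135751 = 253409.
So draws with at least one of each: 270725 − 253409 = 17316, probability 17316/270725 = 1332/20825.

1332/20825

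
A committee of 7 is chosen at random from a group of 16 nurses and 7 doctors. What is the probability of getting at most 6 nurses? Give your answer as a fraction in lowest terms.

There are C(23,7) = 245157 ways to choose the 7.
Favorable selections (at most 6 nurses): C(16,0)·C(7,7) + C(16,1)·C(7,6) + C(16,2)·C(7,5) + C(16,3)·C(7,4) + C(16,4)·C(7,3) + C(16,5)·C(7,2) + C(16,6)·C(7,1) = 1 + 112 + 2520 + 19600 + 63700 + 91728 + 56056 = 233717.
Probability = 233717/245157 = 21247/22287.

21247/22287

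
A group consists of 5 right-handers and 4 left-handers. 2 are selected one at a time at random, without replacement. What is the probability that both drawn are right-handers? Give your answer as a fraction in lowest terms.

5/18

Multiply the conditional probabilities at each draw: 5/9 · 4/8 = 20/72 = 5/18.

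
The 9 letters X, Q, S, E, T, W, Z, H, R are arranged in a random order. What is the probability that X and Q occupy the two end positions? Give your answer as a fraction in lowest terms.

There are 9! = 362880 arrangements.
Place X and Q at the ends in 2 ways, arrange the remaining 7 in 7! = 5040 ways: 2·5040 = 10080.
Probability = 10080/362880 = 1/36.

1/36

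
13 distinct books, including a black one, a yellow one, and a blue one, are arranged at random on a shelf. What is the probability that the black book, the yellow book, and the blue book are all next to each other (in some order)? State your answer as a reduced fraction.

There are 13! = 6227020800 arrangements.
Treat the three as one block: 11! placements × 3! orders within the block = 39916800·6 = 239500800.
Probability = 239500800/6227020800 = 1/26.

1/26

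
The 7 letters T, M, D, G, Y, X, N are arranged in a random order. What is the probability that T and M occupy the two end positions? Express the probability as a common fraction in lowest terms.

1/21

There are 7! = 5040 arrangements.
Place T and M at the ends in 2 ways, arrange the remaining 5 in 5! = 120 ways: 2·120 = 240.
Probability = 240/5040 = 1/21.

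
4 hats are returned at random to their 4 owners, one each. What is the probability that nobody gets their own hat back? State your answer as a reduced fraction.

There are 4! = 24 assignments.
By inclusion-exclusion, assignments with no fixed points: C(4,0)·4! − C(4,1)·3! + C(4,2)·2! − C(4,3)·1! + C(4,4)·0! = 9.
Probability = 9/24 = 3/8.

3/8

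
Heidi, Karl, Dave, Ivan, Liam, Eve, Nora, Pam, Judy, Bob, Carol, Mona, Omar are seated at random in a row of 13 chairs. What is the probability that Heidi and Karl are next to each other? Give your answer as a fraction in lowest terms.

There are 13! = 6227020800 arrangements.
Treat Heidi and Karl as a block: 12! arrangements of the blocks × 2 orders within the block = 2·479001600 = 958003200.
Probability = 958003200/6227020800 = 2/13.

2/13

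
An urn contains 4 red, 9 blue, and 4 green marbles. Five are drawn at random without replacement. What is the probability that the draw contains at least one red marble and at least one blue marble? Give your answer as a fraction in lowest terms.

285/364

There are C(17,5) = 6188 possible draws.
By inclusion-exclusion on the complements, draws missing all red or all blue: C(13,5) + C(8,5) − C(4,5) = 1287 + 56 − 0 = 1343.
So draws with at least one of each: 6188 − 1343 = 4845, probability 4845/6188 = 285/364.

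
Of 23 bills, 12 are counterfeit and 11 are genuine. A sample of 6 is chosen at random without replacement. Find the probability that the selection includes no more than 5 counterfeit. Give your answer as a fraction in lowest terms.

There are C(23,6) = 100947 ways to choose the 6.
The complement is exactly 6 counterfeit: C(12,6)·C(11,0) = 924.
Probability = 1 − 924/100947 = 100023/100947 = 433/437.

433/437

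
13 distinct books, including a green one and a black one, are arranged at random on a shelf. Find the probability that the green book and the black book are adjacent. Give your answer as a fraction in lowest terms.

2/13

There are 13! = 6227020800 arrangements.
Treat the green book and the black book as a block: 12! arrangements of the blocks × 2 orders within the block = 2·479001600 = 958003200.
Probability = 958003200/6227020800 = 2/13.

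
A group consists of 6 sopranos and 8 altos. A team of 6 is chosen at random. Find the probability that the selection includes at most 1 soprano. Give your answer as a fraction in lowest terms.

Total selections: C(14,6) = 3003.
Favorable selections (at most 1 soprano): C(6,0)·C(8,6) + C(6,1)·C(8,5) = 28 + 336 = 364.
Probability = 364/3003 = 4/33.

4/33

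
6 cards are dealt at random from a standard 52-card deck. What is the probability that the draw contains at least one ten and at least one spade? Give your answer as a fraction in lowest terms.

6772177/20358520

There are C(52,6) = 20358520 possible draws.
By inclusion-exclusion on the complements, draws missing all tens or all spades: C(48,6) + C(39,6) − C(36,6) = 12271512 + 3262623 − 1947792 = 13586343.
So draws with at least one of each: 20358520 − 13586343 = 6772177, probability 6772177/20358520.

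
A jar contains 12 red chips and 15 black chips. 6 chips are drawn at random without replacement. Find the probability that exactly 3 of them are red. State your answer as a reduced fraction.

70/207

The sample space is all 6-subsets of the 27: C(27,6) = 296010.
Selections with exactly 3 red: choose 3 of the 12 red and 3 of the 15 black, C(12,3)·C(15,3) = 220·455 = 100100.
Probability = 100100/296010 = 70/207.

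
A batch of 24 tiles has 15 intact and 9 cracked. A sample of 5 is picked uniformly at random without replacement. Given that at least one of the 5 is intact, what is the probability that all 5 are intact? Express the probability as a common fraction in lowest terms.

143/2018

Work in counts. Selections with at least one intact: C(24,5) − C(9,5) = 42504 − 126 = 42378.
Of those, selections where all 5 are intact: C(15,5) = 3003.
Conditional probability = 3003/42378 = 143/2018.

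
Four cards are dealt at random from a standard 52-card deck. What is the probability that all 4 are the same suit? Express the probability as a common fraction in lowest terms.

44/4165

There are C(52,4) = 270725 possible 4-card hands.
Hands of one suit: 4 suits × C(13,4) = 4·715 = 2860.
Probability = 2860/270725 = 44/4165.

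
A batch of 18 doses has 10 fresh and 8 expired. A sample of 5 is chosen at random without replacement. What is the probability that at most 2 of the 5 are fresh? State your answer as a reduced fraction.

Total selections: C(18,5) = 8568.
Favorable selections (at most 2 fresh): C(10,0)·C(8,5) + C(10,1)·C(8,4) + C(10,2)·C(8,3) = 56 + 700 + 2520 = 3276.
Probability = 3276/8568 = 13/34.

13/34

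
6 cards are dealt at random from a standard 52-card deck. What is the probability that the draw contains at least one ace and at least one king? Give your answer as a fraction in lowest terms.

718637/5089630

There are C(52,6) = 20358520 possible draws.
By inclusion-exclusion on the complements, draws missing all aces or all kings: C(48,6) + C(48,6) − C(44,6) = 12271512 + 12271512 − 7059052 = 17483972.
So draws with at least one of each: 20358520 − 17483972 = 2874548, probability 2874548/20358520 = 718637/5089630.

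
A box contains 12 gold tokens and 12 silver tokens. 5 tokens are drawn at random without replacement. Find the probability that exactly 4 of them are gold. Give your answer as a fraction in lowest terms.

Total number of selections: C(24,5) = 42504.
Selections with exactly 4 gold: choose 4 of the 12 gold and 1 of the 12 silver, C(12,4)·C(12,1) = 495·12 = 5940.
Probability = 5940/42504 = 45/322.

45/322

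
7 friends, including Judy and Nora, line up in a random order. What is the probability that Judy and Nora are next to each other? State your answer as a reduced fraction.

There are 7! = 5040 arrangements.
Treat Judy and Nora as a block: 6! arrangements of the blocks × 2 orders within the block = 2·720 = 1440.
Probability = 1440/5040 = 2/7.

2/7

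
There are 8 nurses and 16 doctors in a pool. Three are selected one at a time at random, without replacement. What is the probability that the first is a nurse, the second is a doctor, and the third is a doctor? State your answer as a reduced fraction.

Multiply the conditional probabilities at each draw: 8/24 · 16/23 · 15/22 = 1920/12144 = 40/253.

40/253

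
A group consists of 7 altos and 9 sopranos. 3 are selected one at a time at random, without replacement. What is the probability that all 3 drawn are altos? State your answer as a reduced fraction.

1/16

Multiply the conditional probabilities at each draw: 7/16 · 6/15 · 5/14 = 210/3360 = 1/16.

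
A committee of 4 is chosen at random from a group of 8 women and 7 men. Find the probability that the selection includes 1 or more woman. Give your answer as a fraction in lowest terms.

There are C(15,4) = 1365 ways to choose the 4.
The complement is all 4 are men: C(7,4) = 35.
Probability = 1 − 35/1365 = 1330/1365 = 38/39.

38/39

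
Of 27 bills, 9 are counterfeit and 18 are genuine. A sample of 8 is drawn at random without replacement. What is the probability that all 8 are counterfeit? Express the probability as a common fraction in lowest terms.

1/246675

There are C(27,8) = 2220075 possible selections.
Selections with all counterfeit: C(9,8) = 9.
Probability = 9/2220075 = 1/246675.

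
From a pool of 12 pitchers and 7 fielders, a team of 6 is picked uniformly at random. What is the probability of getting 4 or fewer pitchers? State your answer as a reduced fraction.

Total selections: C(19,6) = 27132.
Count the complement (more than 4 pitchers): C(12,5)·C(7,1) + C(12,6)·C(7,0) = 5544 + 924 = 6468.
Probability = 1 − 6468/27132 = 20664/27132 = 246/323.

246/323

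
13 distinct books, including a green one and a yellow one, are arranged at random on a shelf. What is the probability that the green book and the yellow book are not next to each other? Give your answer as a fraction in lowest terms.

11/13

There are 13! = 6227020800 arrangements.
Arrangements with the green book and the yellow book adjacent: 2·12! = 958003200.
So not adjacent: 6227020800 − 958003200 = 5269017600, probability 5269017600/6227020800 = 11/13.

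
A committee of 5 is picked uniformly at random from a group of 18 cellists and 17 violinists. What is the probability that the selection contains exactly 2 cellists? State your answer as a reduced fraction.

Total number of selections: C(35,5) = 324632.
Selections with exactly 2 cellists: choose 2 of the 18 cellists and 3 of the 17 violinists, C(18,2)·C(17,3) = 153·680 = 104040.
Probability = 104040/324632 = 765/2387.

765/2387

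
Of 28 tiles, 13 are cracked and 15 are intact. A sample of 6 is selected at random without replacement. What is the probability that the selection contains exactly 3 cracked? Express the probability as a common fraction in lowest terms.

The sample space is all 6-subsets of the 28: C(28,6) = 376740.
Selections with exactly 3 cracked: choose 3 of the 13 cracked and 3 of the 15 intact, C(13,3)·C(15,3) = 286·455 = 130130.
Probability = 130130/376740 = 143/414.

143/414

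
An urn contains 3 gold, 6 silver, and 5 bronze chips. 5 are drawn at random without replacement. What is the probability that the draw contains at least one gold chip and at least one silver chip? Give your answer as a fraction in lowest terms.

There are C(14,5) = 2002 possible draws.
By inclusion-exclusion on the complements, draws missing all gold or all silver: C(11,5) + C(8,5) − C(5,5) = 462 + 56 − 1 = 517.
So draws with at least one of each: 2002 − 517 = 1485, probability 1485/2002 = 135/182.

135/182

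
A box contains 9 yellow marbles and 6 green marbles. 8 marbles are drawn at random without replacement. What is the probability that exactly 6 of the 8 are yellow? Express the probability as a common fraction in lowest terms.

28/143

Total number of selections: C(15,8) = 6435.
Selections with exactly 6 yellow: choose 6 of the 9 yellow and 2 of the 6 green, C(9,6)·C(6,2) = 84·15 = 1260.
Probability = 1260/6435 = 28/143.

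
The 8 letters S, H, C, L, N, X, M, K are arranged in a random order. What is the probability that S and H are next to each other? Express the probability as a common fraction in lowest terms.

There are 8! = 40320 arrangements.
Treat S and H as a block: 7! arrangements of the blocks × 2 orders within the block = 2·5040 = 10080.
Probability = 10080/40320 = 1/4.

1/4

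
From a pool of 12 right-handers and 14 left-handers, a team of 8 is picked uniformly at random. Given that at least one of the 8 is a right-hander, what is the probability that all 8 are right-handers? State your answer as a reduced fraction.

Work in counts. Selections with at least one right-hander: C(26,8) − C(14,8) = 1562275 − 3003 = 1559272.
Of those, selections where all 8 are right-handers: C(12,8) = 495.
Conditional probability = 495/1559272 = 45/141752.

45/141752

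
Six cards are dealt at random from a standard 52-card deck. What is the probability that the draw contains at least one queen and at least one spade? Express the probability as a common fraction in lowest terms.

6772177/20358520

There are C(52,6) = 20358520 possible draws.
By inclusion-exclusion on the complements, draws missing all queens or all spades: C(48,6) + C(39,6) − C(36,6) = 12271512 + 3262623 − 1947792 = 13586343.
So draws with at least one of each: 20358520 − 13586343 = 6772177, probability 6772177/20358520.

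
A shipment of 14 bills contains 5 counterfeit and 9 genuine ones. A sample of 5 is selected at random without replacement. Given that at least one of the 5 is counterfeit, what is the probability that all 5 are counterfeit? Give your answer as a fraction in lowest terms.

1/1876

Work in counts. Selections with at least one counterfeit: C(14,5) − C(9,5) = 2002 − 126 = 1876.
Of those, selections where all 5 are counterfeit: C(5,5) = 1.
Conditional probability = 1/1876.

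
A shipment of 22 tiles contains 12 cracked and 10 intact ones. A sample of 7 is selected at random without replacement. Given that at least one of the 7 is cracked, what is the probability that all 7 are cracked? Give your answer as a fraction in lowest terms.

Work in counts. Selections with at least one cracked: C(22,7) − C(10,7) = 170544 − 120 = 170424.
Of those, selections where all 7 are cracked: C(12,7) = 792.
Conditional probability = 792/170424 = 11/2367.

11/2367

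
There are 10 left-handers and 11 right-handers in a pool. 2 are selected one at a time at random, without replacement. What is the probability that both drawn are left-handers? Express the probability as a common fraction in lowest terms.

3/14

Multiply the conditional probabilities at each draw: 10/21 · 9/20 = 90/420 = 3/14.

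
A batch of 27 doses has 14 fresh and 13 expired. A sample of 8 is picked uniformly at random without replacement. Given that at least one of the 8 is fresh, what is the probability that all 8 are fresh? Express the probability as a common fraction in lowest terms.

7/5172

Work in counts. Selections with at least one fresh: C(27,8) − C(13,8) = 2220075 − 1287 = 2218788.
Of those, selections where all 8 are fresh: C(14,8) = 3003.
Conditional probability = 3003/2218788 = 7/5172.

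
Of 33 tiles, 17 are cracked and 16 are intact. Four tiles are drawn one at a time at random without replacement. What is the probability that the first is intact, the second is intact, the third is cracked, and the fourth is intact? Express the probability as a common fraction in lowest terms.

Multiply the conditional probabilities at each draw: 16/33 · 15/32 · 17/31 · 14/30 = 57120/982080 = 119/2046.

119/2046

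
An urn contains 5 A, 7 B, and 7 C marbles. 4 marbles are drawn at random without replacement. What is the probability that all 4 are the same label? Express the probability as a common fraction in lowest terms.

25/1292

There are C(19,4) = 3876 ways to draw 4 marbles.
All same label: C(5,4) + C(7,4) + C(7,4) = 5 + 35 + 35 = 75.
Probability = 75/3876 = 25/1292.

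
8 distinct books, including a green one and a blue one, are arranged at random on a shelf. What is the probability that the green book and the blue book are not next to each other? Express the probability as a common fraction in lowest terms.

3/4

There are 8! = 40320 arrangements.
Arrangements with the green book and the blue book adjacent: 2·7! = 10080.
So not adjacent: 40320 − 10080 = 30240, probability 30240/40320 = 3/4.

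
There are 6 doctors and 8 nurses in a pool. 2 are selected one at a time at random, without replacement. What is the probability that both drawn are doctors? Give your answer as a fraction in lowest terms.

15/91

Multiply the conditional probabilities at each draw: 6/14 · 5/13 = 30/182 = 15/91.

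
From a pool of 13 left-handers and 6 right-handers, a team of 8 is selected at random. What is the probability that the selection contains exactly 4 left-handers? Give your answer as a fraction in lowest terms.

275/1938

Total number of selections: C(19,8) = 75582.
Selections with exactly 4 left-handers: choose 4 of the 13 left-handers and 4 of the 6 right-handers, C(13,4)·C(6,4) = 715·15 = 10725.
Probability = 10725/75582 = 275/1938.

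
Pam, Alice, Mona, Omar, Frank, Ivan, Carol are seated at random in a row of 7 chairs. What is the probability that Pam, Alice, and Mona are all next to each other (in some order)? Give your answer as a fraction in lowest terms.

There are 7! = 5040 arrangements.
Treat the three as one block: 5! placements × 3! orders within the block = 120·6 = 720.
Probability = 720/5040 = 1/7.

1/7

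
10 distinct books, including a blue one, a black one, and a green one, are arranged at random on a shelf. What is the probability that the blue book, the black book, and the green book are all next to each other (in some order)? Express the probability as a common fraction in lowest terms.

There are 10! = 3628800 arrangements.
Treat the three as one block: 8! placements × 3! orders within the block = 40320·6 = 241920.
Probability = 241920/3628800 = 1/15.

1/15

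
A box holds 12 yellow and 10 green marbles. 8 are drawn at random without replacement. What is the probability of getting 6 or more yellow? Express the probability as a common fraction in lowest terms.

101/646

There are C(22,8) = 319770 ways to choose the 8.
Favorable selections (6 or more yellow): C(12,6)·C(10,2) + C(12,7)·C(10,1) + C(12,8)·C(10,0) = 41580 + 7920 + 495 = 49995.
Probability = 49995/319770 = 101/646.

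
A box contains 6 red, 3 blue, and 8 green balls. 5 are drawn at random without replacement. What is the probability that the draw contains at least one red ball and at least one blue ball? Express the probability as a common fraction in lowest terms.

There are C(17,5) = 6188 possible draws.
By inclusion-exclusion on the complements, draws missing all red or all blue: C(11,5) + C(14,5) − C(8,5) = 462 + 2002 − 56 = 2408.
So draws with at least one of each: 6188 − 2408 = 3780, probability 3780/6188 = 135/221.

135/221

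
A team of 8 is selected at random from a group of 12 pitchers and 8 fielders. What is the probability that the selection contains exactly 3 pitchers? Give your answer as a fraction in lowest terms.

1232/12597

The sample space is all 8-subsets of the 20: C(20,8) = 125970.
Selections with exactly 3 pitchers: choose 3 of the 12 pitchers and 5 of the 8 fielders, C(12,3)·C(8,5) = 220·56 = 12320.
Probability = 12320/125970 = 1232/12597.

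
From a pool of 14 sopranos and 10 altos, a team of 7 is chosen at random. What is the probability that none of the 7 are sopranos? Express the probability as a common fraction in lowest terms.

There are C(24,7) = 346104 possible selections.
Selections with no sopranos (all altos): C(10,7) = 120.
Probability = 120/346104 = 5/14421.

5/14421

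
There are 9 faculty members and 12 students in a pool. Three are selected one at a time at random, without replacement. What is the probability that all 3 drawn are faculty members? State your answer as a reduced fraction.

Multiply the conditional probabilities at each draw: 9/21 · 8/20 · 7/19 = 504/7980 = 6/95.

6/95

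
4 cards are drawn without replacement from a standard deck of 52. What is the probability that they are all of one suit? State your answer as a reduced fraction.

44/4165

There are C(52,4) = 270725 possible 4-card hands.
Hands of one suit: 4 suits × C(13,4) = 4·715 = 2860.
Probability = 2860/270725 = 44/4165.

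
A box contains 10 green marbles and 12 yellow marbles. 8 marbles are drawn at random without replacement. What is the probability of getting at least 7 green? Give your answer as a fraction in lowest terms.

Total selections: C(22,8) = 319770.
Favorable selections (at least 7 green): C(10,7)·C(12,1) + C(10,8)·C(12,0) = 1440 + 45 = 1485.
Probability = 1485/319770 = 3/646.

3/646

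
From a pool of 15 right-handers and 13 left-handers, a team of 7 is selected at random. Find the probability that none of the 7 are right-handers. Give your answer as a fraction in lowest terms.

There are C(28,7) = 1184040 possible selections.
Selections with no right-handers (all left-handers): C(13,7) = 1716.
Probability = 1716/1184040 = 1/690.

1/690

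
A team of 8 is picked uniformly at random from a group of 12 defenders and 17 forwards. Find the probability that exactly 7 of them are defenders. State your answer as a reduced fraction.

Total number of selections: C(29,8) = 4292145.
Selections with exactly 7 defenders: choose 7 of the 12 defenders and 1 of the 17 forwards, C(12,7)·C(17,1) = 792·17 = 13464.
Probability = 13464/4292145 = 136/43355.

136/43355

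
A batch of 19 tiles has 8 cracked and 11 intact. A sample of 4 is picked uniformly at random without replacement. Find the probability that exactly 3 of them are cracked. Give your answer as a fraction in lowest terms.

There are C(19,4) = 3876 ways to choose 4 from 19.
Selections with exactly 3 cracked: choose 3 of the 8 cracked and 1 of the 11 intact, C(8,3)·C(11,1) = 56·11 = 616.
Probability = 616/3876 = 154/969.

154/969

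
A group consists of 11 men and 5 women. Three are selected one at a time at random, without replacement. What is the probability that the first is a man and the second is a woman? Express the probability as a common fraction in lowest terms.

11/48

Multiply the conditional probabilities at each draw: 11/16 · 5/15 = 55/240 = 11/48.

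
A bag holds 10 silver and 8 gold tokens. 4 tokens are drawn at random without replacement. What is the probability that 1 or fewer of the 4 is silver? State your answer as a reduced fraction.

7/34

There are C(18,4) = 3060 ways to choose the 4.
Favorable selections (1 or fewer silver): C(10,0)·C(8,4) + C(10,1)·C(8,3) = 70 + 560 = 630.
Probability = 630/3060 = 7/34.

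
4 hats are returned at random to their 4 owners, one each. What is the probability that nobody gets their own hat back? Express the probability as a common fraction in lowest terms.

There are 4! = 24 assignments.
By inclusion-exclusion, assignments with no fixed points: C(4,0)·4! − C(4,1)·3! + C(4,2)·2! − C(4,3)·1! + C(4,4)·0! = 9.
Probability = 9/24 = 3/8.

3/8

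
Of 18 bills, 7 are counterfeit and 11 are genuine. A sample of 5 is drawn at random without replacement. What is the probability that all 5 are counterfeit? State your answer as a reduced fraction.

There are C(18,5) = 8568 possible selections.
Selections with all counterfeit: C(7,5) = 21.
Probability = 21/8568 = 1/408.

1/408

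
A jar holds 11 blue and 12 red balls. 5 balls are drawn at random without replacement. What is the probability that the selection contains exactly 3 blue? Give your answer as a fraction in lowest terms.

990/3059

There are C(23,5) = 33649 ways to choose 5 from 23.
Selections with exactly 3 blue: choose 3 of the 11 blue and 2 of the 12 red, C(11,3)·C(12,2) = 165·66 = 10890.
Probability = 10890/33649 = 990/3059.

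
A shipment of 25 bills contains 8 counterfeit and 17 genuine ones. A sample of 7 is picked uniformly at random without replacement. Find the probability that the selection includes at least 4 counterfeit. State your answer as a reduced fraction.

557/4807

There are C(25,7) = 480700 ways to choose the 7.
Favorable selections (at least 4 counterfeit): C(8,4)·C(17,3) + C(8,5)·C(17,2) + C(8,6)·C(17,1) + C(8,7)·C(17,0) = 47600 + 7616 + 476 + 8 = 55700.
Probability = 55700/480700 = 557/4807.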